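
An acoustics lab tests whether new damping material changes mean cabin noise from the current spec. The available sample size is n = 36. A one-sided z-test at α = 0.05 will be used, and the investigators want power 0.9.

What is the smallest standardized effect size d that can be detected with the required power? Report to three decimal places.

Required noncentrality: δ = z_{0.05} + z_{0.10} = 1.645 + 1.282 = 2.926.
δ = d·√n ⇒ d = δ/√n = 2.926/√36 = 0.4877.

d ≈ 0.488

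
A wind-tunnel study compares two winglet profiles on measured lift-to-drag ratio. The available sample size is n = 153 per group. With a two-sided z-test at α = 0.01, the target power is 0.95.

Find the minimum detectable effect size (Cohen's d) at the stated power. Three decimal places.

d ≈ 0.483

Required noncentrality: δ = z_{0.005} + z_{0.05} = 2.576 + 1.645 = 4.221.
(The second rejection-region term Φ(−δ − z_{α/2}) is negligible and dropped.)
δ = d·√(n/2) ⇒ d = δ/√(n/2) = 4.221/√(153/2) = 0.4826.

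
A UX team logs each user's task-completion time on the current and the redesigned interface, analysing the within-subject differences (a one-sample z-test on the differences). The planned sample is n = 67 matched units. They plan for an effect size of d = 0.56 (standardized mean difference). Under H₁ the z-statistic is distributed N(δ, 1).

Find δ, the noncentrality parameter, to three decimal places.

δ ≈ 4.584

δ = d·√n = 0.56 × √67 = 4.5838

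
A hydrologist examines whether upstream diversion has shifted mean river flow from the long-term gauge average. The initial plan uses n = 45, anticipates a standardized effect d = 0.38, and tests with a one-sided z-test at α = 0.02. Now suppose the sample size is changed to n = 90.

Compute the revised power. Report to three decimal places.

Power ≈ 0.940

With n = 90: δ = d·√n = 0.38 × √90 = 3.6050. Critical value z_{0.02} = 2.054.
Revised power = P(Z > 2.054 − δ) = Φ(1.551) = 0.9396.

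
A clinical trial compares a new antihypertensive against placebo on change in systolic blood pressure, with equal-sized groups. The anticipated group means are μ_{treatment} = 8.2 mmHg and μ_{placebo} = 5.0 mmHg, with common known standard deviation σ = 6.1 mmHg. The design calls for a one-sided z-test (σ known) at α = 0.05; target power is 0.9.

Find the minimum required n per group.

Standardized effect: d = |μ_{treatment} − μ_{placebo}| / σ = |8.2 − 5.0| / 6.1 = 0.5246
Set Φ(δ − 1.645) = 0.9; then δ − 1.645 = Φ⁻¹(0.9) = 1.282, giving δ = 2.926.
δ = d·√(n/2) ⇒ n = 2(δ/d)² = 2 × (2.926 / 0.5246)² = 62.24.
Rounding up, n = 63 per group.

n = 63 per group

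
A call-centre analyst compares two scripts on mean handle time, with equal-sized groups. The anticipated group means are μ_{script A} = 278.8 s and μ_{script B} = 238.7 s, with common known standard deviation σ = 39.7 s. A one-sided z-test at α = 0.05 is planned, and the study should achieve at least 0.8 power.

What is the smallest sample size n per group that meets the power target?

Standardized effect: d = |μ_{script A} − μ_{script B}| / σ = |278.8 − 238.7| / 39.7 = 1.0101
Set Φ(δ − 1.645) = 0.8; then δ − 1.645 = Φ⁻¹(0.8) = 0.842, giving δ = 2.486.
δ = d·√(n/2) ⇒ n = 2(δ/d)² = 2 × (2.486 / 1.0101)² = 12.12.
Round up to the next whole unit.

n = 13 per group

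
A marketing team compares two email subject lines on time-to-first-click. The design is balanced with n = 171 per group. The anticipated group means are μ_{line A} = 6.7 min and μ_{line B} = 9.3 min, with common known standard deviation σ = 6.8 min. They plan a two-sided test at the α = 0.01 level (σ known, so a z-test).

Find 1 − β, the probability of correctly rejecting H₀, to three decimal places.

Standardized effect: d = |μ_{line A} − μ_{line B}| / σ = |6.7 − 9.3| / 6.8 = 0.3824
Noncentrality parameter: δ = d·√(n/2) = 0.3824 × √(171/2) = 3.5355
Critical value for a two-sided test at α = 0.01: z_{α/2} = 2.576.
Power = Φ(δ − 2.576) + Φ(−δ − 2.576) = Φ(0.960) + Φ(-6.111) = 0.8314 + 0.0000 = 0.8314.

Power ≈ 0.831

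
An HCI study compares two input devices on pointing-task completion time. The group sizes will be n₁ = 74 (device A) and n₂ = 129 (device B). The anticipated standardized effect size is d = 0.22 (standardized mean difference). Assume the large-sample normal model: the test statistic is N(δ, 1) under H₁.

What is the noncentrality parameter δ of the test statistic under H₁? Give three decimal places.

δ ≈ 1.509

δ = d / √(1/n₁ + 1/n₂) = 0.22 / √(1/74 + 1/129) = 1.5086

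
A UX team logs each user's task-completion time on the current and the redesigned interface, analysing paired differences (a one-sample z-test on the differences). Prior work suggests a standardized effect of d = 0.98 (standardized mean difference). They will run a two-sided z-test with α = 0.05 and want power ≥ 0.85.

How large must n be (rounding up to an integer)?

n = 10

Set Φ(δ − 1.960) = 0.85; then δ − 1.960 = Φ⁻¹(0.85) = 1.036, giving δ = 2.996.
(The Φ(−δ − z_{α/2}) term is vanishingly small for δ > 0 and is dropped in the standard sample-size formula.)
δ = d·√n ⇒ n = (δ/d)² = (2.996 / 0.98)² = 9.35.
Rounding up, n = 10.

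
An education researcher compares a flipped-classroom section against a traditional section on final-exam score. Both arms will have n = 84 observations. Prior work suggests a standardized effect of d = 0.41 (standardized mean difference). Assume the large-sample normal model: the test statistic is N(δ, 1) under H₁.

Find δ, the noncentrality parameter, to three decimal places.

δ ≈ 2.657

The noncentrality parameter scales effect size by the design's sample-size factor: δ = d·√(n/2) = 0.41 × √(84/2) = 2.6571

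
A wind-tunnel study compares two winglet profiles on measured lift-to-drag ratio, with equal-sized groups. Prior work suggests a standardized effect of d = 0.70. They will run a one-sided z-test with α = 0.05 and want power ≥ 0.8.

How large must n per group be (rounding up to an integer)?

n = 26 per group

For power 0.8 need Φ(δ − z_{0.05}) = 0.8, so δ = z_{0.05} + z_{0.20} = 1.645 + 0.842 = 2.486.
δ = d·√(n/2) ⇒ n = 2(δ/d)² = 2 × (2.486 / 0.70)² = 25.23.
Round up to the next whole unit.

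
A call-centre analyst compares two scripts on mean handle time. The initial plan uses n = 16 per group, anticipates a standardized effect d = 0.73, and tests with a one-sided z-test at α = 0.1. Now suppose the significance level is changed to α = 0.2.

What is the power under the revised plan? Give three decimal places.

δ = d·√(n/2) = 0.73 × √(16/2) = 2.0648 (unchanged). New critical value: z_{0.2} = 0.842.
Revised power = Φ(δ − 0.842) = Φ(1.223) = 0.8894.

Power ≈ 0.889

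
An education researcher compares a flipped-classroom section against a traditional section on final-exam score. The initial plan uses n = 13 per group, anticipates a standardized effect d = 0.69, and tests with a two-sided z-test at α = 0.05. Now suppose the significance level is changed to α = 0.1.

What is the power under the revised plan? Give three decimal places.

Power ≈ 0.546

δ = d·√(n/2) = 0.69 × √(13/2) = 1.7592 (unchanged). New critical value: z_{0.05} = 1.645.
Revised power = Φ(δ − 1.645) + Φ(−δ − 1.645) = Φ(0.114) + Φ(-3.404) = 0.5455 + 0.0003 = 0.5458.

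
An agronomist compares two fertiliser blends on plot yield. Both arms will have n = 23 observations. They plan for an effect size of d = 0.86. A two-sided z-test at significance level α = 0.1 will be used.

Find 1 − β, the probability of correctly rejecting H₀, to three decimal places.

Power ≈ 0.898

Noncentrality parameter: λ = d·√(n/2) = 0.86 × √(23/2) = 2.9164
Two-sided α = 0.1 → critical value z_{0.05} = 1.645.
Power = Φ(λ − 1.645) + Φ(−λ − 1.645) = Φ(1.272) + Φ(-4.561) = 0.8982 + 0.0000 = 0.8982.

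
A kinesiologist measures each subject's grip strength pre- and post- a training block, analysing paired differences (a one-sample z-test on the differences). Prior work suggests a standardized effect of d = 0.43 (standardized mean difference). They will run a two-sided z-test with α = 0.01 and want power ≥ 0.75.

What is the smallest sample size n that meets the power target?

n = 58

Set Φ(δ − 2.576) = 0.75; then δ − 2.576 = Φ⁻¹(0.75) = 0.674, giving δ = 3.250.
(Ignoring the negligible lower-tail rejection probability gives the usual closed-form inversion.)
δ = d·√n ⇒ n = (δ/d)² = (3.250 / 0.43)² = 57.14.
Rounding up, n = 58.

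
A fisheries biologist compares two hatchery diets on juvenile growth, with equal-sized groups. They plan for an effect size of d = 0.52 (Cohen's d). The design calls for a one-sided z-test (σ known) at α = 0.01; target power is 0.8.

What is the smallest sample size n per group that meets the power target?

n = 75 per group

Set Φ(δ − 2.326) = 0.8; then δ − 2.326 = Φ⁻¹(0.8) = 0.842, giving δ = 3.168.
δ = d·√(n/2) ⇒ n = 2(δ/d)² = 2 × (3.168 / 0.52)² = 74.23.
Rounding up, n = 75 per group.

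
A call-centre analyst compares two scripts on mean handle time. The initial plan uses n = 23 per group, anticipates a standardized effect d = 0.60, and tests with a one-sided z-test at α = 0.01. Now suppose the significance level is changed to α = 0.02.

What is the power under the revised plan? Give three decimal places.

Power ≈ 0.492

δ = d·√(n/2) = 0.60 × √(23/2) = 2.0347 (unchanged). New critical value: z_{0.02} = 2.054.
Revised power = Φ(δ − 2.054) = Φ(-0.019) = 0.4924.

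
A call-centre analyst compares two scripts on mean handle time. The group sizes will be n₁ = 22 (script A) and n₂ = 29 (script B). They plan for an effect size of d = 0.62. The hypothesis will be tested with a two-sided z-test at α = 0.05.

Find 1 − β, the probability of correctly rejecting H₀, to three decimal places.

Noncentrality parameter: δ = d / √(1/n₁ + 1/n₂) = 0.62 / √(1/22 + 1/29) = 2.1929
Critical value for a two-sided test at α = 0.05: z_{α/2} = 1.960.
Power = Φ(δ − 1.960) + Φ(−δ − 1.960) = Φ(0.233) + Φ(-4.153) = 0.5921 + 0.0000 = 0.5921.

Power ≈ 0.592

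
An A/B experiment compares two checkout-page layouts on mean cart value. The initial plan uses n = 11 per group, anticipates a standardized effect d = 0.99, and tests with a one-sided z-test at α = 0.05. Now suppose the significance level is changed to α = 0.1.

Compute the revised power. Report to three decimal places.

Power ≈ 0.851

δ = d·√(n/2) = 0.99 × √(11/2) = 2.3218 (unchanged). New critical value: z_{0.1} = 1.282.
Revised power = P(Z > 1.282 − δ) = Φ(1.040) = 0.8509.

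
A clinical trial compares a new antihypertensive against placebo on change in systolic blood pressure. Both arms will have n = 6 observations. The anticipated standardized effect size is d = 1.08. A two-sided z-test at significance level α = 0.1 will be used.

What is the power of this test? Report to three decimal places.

Noncentrality parameter: δ = d·√(n/2) = 1.08 × √(6/2) = 1.8706
Two-sided α = 0.1 → critical value z_{0.05} = 1.645.
Power = Φ(δ − 1.645) + Φ(−δ − 1.645) = Φ(0.226) + Φ(-3.515) = 0.5893 + 0.0002 = 0.5895.

Power ≈ 0.590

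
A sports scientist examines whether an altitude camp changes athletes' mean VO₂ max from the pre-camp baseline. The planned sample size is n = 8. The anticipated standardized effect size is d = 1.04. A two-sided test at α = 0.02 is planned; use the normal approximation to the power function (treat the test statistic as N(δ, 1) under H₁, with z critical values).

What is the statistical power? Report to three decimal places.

Power ≈ 0.731

Noncentrality parameter: δ = d·√n = 1.04 × √8 = 2.9416
Critical value for a two-sided test at α = 0.02: z_{α/2} = 2.326.
Power = Φ(δ − 2.326) + Φ(−δ − 2.326) = Φ(0.615) + Φ(-5.268) = 0.7308 + 0.0000 = 0.7308.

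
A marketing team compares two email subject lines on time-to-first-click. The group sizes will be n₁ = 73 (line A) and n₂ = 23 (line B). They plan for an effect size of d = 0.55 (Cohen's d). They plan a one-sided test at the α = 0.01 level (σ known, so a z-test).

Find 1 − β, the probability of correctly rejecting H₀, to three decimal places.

Noncentrality parameter: δ = d / √(1/n₁ + 1/n₂) = 0.55 / √(1/73 + 1/23) = 2.3001
One-sided α = 0.01 → critical value z_{0.01} = 2.326.
Power = P(Z > 2.326 − δ) = Φ(-0.026) = 0.4895.

Power ≈ 0.490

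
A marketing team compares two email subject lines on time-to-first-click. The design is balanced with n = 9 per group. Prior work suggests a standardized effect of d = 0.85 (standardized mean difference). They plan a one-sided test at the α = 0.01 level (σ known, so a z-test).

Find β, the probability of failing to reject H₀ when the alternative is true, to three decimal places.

Noncentrality parameter: δ = d·√(n/2) = 0.85 × √(9/2) = 1.8031
Critical value for a one-sided test at α = 0.01: z_α = 2.326.
Power = P(Z > 2.326 − δ) = Φ(-0.523) = 0.3004.
Type II error: β = 1 − power = 1 − 0.3004 = 0.6996.

β ≈ 0.700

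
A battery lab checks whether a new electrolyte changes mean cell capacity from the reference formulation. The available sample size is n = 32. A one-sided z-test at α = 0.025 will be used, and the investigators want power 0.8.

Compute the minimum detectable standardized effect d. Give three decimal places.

d ≈ 0.495

Need Φ(δ − 1.960) = 0.8, so δ = 1.960 + 0.842 = 2.802.
δ = d·√n ⇒ d = δ/√n = 2.802/√32 = 0.4953.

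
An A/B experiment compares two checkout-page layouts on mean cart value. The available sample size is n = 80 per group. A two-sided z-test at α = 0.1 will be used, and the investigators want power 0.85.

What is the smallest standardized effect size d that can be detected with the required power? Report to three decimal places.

d ≈ 0.424

Required noncentrality: δ = z_{0.05} + z_{0.15} = 1.645 + 1.036 = 2.681.
(Lower-tail contribution to power is negligible for δ > 0.)
δ = d·√(n/2) ⇒ d = δ/√(n/2) = 2.681/√(80/2) = 0.4239.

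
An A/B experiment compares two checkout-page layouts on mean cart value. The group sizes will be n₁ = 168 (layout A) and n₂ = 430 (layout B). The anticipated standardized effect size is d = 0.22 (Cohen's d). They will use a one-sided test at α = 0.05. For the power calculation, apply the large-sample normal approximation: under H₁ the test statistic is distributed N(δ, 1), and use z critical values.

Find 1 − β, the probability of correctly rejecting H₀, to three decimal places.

Power ≈ 0.780

Noncentrality parameter: δ = d / √(1/n₁ + 1/n₂) = 0.22 / √(1/168 + 1/430) = 2.4180
One-sided α = 0.05 → critical value z_{0.05} = 1.645.
Power = P(Z > 1.645 − δ) = Φ(0.773) = 0.7803.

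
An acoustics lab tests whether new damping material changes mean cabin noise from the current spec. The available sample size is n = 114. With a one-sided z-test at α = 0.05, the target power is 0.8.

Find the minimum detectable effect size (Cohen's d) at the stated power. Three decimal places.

d ≈ 0.233

Required noncentrality: δ = z_{0.05} + z_{0.20} = 1.645 + 0.842 = 2.486.
δ = d·√n ⇒ d = δ/√n = 2.486/√114 = 0.2329.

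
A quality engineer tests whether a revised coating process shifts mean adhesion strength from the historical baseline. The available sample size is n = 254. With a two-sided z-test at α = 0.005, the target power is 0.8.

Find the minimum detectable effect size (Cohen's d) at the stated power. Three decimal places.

d ≈ 0.229

Need Φ(δ − 2.807) = 0.8, so δ = 2.807 + 0.842 = 3.649.
(The second rejection-region term Φ(−δ − z_{α/2}) is negligible and dropped.)
δ = d·√n ⇒ d = δ/√n = 3.649/√254 = 0.2289.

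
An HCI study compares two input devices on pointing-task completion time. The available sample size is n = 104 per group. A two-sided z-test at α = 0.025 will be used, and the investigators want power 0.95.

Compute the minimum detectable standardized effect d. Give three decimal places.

Required noncentrality: δ = z_{0.0125} + z_{0.05} = 2.241 + 1.645 = 3.886.
(Lower-tail contribution to power is negligible for δ > 0.)
δ = d·√(n/2) ⇒ d = δ/√(n/2) = 3.886/√(104/2) = 0.5389.

d ≈ 0.539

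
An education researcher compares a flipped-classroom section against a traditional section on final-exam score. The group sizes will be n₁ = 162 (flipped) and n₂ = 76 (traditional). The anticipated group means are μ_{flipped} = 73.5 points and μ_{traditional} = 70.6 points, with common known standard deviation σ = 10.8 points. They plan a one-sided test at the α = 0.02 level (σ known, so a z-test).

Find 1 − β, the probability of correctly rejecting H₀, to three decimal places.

Standardized effect: d = |μ_{flipped} − μ_{traditional}| / σ = |73.5 − 70.6| / 10.8 = 0.2685
Noncentrality parameter: δ = d / √(1/n₁ + 1/n₂) = 0.2685 / √(1/162 + 1/76) = 1.9313
One-sided α = 0.02 → critical value z_{0.02} = 2.054.
Power = Φ(δ − 2.054) = Φ(-0.122) = 0.4513.

Power ≈ 0.451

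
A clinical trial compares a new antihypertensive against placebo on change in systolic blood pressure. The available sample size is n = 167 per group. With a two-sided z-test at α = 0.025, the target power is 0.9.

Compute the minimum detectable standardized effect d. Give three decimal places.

Need Φ(δ − 2.241) = 0.9, so δ = 2.241 + 1.282 = 3.523.
(Lower-tail contribution to power is negligible for δ > 0.)
δ = d·√(n/2) ⇒ d = δ/√(n/2) = 3.523/√(167/2) = 0.3855.

d ≈ 0.386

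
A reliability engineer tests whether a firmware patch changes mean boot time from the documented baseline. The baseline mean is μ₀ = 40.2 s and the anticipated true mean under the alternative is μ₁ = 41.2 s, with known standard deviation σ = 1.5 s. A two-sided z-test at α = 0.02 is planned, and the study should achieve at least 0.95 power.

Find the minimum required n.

Standardized effect: d = |μ₁ − μ₀| / σ = |41.2 − 40.2| / 1.5 = 0.6667
Set Φ(δ − 2.326) = 0.95; then δ − 2.326 = Φ⁻¹(0.95) = 1.645, giving δ = 3.971.
(The Φ(−δ − z_{α/2}) term is vanishingly small for δ > 0 and is dropped in the standard sample-size formula.)
δ = d·√n ⇒ n = (δ/d)² = (3.971 / 0.6667)² = 35.48.
Rounding up, n = 36.

n = 36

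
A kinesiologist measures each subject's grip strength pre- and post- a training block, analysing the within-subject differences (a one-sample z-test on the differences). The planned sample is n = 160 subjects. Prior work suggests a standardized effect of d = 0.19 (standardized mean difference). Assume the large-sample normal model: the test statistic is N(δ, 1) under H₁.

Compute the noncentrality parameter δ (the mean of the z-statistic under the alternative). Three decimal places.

δ ≈ 2.403

δ = d·√n = 0.19 × √160 = 2.4033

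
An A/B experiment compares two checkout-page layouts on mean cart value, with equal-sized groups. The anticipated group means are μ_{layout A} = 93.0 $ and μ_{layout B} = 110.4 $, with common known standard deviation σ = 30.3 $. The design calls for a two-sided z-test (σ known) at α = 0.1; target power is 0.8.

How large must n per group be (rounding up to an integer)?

n = 38 per group

Standardized effect: d = |μ_{layout A} − μ_{layout B}| / σ = |93.0 − 110.4| / 30.3 = 0.5743
Set Φ(δ − 1.645) = 0.8; then δ − 1.645 = Φ⁻¹(0.8) = 0.842, giving δ = 2.486.
(The Φ(−δ − z_{α/2}) term is vanishingly small for δ > 0 and is dropped in the standard sample-size formula.)
δ = d·√(n/2) ⇒ n = 2(δ/d)² = 2 × (2.486 / 0.5743)² = 37.50.
Round up to the next whole unit.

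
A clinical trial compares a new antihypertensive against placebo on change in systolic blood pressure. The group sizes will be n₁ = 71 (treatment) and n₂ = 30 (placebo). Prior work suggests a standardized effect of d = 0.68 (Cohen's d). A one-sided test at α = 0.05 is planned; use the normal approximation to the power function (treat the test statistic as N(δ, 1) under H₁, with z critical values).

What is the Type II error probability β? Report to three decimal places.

β ≈ 0.070

Noncentrality parameter: δ = d / √(1/n₁ + 1/n₂) = 0.68 / √(1/71 + 1/30) = 3.1228
Critical value for a one-sided test at α = 0.05: z_α = 1.645.
Power = P(Z > 1.645 − δ) = Φ(1.478) = 0.9303.
Type II error: β = 1 − power = 1 − 0.9303 = 0.0697.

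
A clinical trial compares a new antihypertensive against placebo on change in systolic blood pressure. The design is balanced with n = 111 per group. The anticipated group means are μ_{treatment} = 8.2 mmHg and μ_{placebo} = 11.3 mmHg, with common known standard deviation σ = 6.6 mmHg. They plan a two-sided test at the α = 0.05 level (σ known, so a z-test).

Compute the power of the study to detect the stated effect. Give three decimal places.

Standardized effect: d = |μ_{treatment} − μ_{placebo}| / σ = |8.2 − 11.3| / 6.6 = 0.4697
Noncentrality parameter: δ = d·√(n/2) = 0.4697 × √(111/2) = 3.4992
Two-sided α = 0.05 → critical value z_{0.025} = 1.960.
Power = Φ(δ − 1.960) + Φ(−δ − 1.960) = Φ(1.539) + Φ(-5.459) = 0.9381 + 0.0000 = 0.9381.

Power ≈ 0.938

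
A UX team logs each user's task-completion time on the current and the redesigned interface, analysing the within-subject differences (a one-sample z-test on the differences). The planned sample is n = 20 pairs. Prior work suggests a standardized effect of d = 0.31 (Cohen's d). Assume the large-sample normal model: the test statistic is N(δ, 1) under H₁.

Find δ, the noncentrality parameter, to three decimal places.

The noncentrality parameter scales effect size by the design's sample-size factor: δ = d·√n = 0.31 × √20 = 1.3864

δ ≈ 1.386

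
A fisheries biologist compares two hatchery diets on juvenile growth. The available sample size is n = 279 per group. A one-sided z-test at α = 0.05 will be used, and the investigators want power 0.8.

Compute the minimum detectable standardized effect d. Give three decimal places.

Required noncentrality: δ = z_{0.05} + z_{0.20} = 1.645 + 0.842 = 2.486.
δ = d·√(n/2) ⇒ d = δ/√(n/2) = 2.486/√(279/2) = 0.2105.

d ≈ 0.211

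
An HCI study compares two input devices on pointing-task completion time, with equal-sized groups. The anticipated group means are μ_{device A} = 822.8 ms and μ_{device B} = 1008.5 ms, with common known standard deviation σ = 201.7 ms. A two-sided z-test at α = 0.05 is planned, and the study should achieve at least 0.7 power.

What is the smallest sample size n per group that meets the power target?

Standardized effect: d = |μ_{device A} − μ_{device B}| / σ = |822.8 − 1008.5| / 201.7 = 0.9207
For power 0.7 need Φ(δ − z_{0.025}) = 0.7, so δ = z_{0.025} + z_{0.30} = 1.960 + 0.524 = 2.484.
(The Φ(−δ − z_{α/2}) term is vanishingly small for δ > 0 and is dropped in the standard sample-size formula.)
δ = d·√(n/2) ⇒ n = 2(δ/d)² = 2 × (2.484 / 0.9207)² = 14.56.
Rounding up, n = 15 per group.

n = 15 per group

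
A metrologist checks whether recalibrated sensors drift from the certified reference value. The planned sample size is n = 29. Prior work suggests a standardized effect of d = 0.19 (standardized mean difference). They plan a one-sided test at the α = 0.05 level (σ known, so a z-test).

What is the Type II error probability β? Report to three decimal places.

β ≈ 0.733

Noncentrality parameter: δ = d·√n = 0.19 × √29 = 1.0232
One-sided α = 0.05 → critical value z_{0.05} = 1.645.
Power = P(Z > 1.645 − δ) = Φ(-0.622) = 0.2671.
Type II error: β = 1 − power = 1 − 0.2671 = 0.7329.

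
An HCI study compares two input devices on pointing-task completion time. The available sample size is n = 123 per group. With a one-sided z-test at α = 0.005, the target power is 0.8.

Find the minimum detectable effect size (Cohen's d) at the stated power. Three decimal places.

d ≈ 0.436

Required noncentrality: δ = z_{0.005} + z_{0.20} = 2.576 + 0.842 = 3.417.
δ = d·√(n/2) ⇒ d = δ/√(n/2) = 3.417/√(123/2) = 0.4358.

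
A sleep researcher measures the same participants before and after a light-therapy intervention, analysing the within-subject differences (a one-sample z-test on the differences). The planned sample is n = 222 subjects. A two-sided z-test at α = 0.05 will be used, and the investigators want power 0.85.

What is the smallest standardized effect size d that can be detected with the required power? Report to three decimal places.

Required noncentrality: δ = z_{0.025} + z_{0.15} = 1.960 + 1.036 = 2.996.
(Lower-tail contribution to power is negligible for δ > 0.)
δ = d·√n ⇒ d = δ/√n = 2.996/√222 = 0.2011.

d ≈ 0.201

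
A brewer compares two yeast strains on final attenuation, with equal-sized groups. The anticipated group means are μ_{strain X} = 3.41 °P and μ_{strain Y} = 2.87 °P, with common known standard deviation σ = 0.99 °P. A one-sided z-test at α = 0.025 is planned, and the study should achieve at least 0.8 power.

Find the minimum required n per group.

n = 53 per group

Standardized effect: d = |μ_{strain X} − μ_{strain Y}| / σ = |3.41 − 2.87| / 0.99 = 0.5455
For power 0.8 need Φ(δ − z_{0.025}) = 0.8, so δ = z_{0.025} + z_{0.20} = 1.960 + 0.842 = 2.802.
δ = d·√(n/2) ⇒ n = 2(δ/d)² = 2 × (2.802 / 0.5455)² = 52.76.
Round up to the next whole unit.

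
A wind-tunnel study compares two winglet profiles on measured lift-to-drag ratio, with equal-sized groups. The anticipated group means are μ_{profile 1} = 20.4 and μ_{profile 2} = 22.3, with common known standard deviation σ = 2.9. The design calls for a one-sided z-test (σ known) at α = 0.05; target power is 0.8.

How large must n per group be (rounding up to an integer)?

Standardized effect: d = |μ_{profile 1} − μ_{profile 2}| / σ = |20.4 − 22.3| / 2.9 = 0.6552
For power 0.8 need Φ(δ − z_{0.05}) = 0.8, so δ = z_{0.05} + z_{0.20} = 1.645 + 0.842 = 2.486.
δ = d·√(n/2) ⇒ n = 2(δ/d)² = 2 × (2.486 / 0.6552)² = 28.81.
Rounding up, n = 29 per group.

n = 29 per group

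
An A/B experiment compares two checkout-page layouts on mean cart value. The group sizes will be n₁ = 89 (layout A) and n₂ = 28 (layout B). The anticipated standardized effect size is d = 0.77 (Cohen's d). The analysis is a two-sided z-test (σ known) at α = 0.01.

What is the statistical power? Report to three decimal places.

Power ≈ 0.836

Noncentrality parameter: δ = d / √(1/n₁ + 1/n₂) = 0.77 / √(1/89 + 1/28) = 3.5536
Critical value for a two-sided test at α = 0.01: z_{α/2} = 2.576.
Power = Φ(δ − 2.576) + Φ(−δ − 2.576) = Φ(0.978) + Φ(-6.129) = 0.8359 + 0.0000 = 0.8359.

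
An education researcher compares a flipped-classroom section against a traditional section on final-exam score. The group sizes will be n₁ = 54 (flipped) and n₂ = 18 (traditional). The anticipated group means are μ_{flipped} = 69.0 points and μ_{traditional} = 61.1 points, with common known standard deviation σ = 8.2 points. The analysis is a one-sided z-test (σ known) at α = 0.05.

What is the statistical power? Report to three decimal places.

Power ≈ 0.971

Standardized effect: d = |μ_{flipped} − μ_{traditional}| / σ = |69.0 − 61.1| / 8.2 = 0.9634
Noncentrality parameter: δ = d / √(1/n₁ + 1/n₂) = 0.9634 / √(1/54 + 1/18) = 3.5398
Critical value for a one-sided test at α = 0.05: z_α = 1.645.
Power = Φ(δ − 1.645) = Φ(1.895) = 0.9710.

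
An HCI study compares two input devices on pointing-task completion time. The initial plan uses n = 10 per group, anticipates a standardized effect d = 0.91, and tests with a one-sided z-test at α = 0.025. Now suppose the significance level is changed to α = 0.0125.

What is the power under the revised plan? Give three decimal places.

δ = d·√(n/2) = 0.91 × √(10/2) = 2.0348 (unchanged). New critical value: z_{0.0125} = 2.241.
Revised power = Φ(δ − 2.241) = Φ(-0.207) = 0.4182.

Power ≈ 0.418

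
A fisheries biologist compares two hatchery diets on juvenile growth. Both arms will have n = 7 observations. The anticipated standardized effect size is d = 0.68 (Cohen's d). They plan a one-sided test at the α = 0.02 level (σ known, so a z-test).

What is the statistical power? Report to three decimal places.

Noncentrality parameter: δ = d·√(n/2) = 0.68 × √(7/2) = 1.2722
One-sided α = 0.02 → critical value z_{0.02} = 2.054.
Power = Φ(δ − 2.054) = Φ(-0.782) = 0.2172.

Power ≈ 0.217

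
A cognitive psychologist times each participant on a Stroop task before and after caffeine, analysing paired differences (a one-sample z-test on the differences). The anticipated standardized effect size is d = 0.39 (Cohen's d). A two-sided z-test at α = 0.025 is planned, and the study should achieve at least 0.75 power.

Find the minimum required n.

Set Φ(δ − 2.241) = 0.75; then δ − 2.241 = Φ⁻¹(0.75) = 0.674, giving δ = 2.916.
(For δ > 0 the lower-tail rejection region contributes negligibly to power, so the one-term inversion is standard.)
δ = d·√n ⇒ n = (δ/d)² = (2.916 / 0.39)² = 55.90.
Round up to the next whole unit.

n = 56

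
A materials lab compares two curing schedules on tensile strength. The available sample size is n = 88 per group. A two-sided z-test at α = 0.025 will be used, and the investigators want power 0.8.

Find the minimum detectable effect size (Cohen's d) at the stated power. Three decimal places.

Need Φ(δ − 2.241) = 0.8, so δ = 2.241 + 0.842 = 3.083.
(Lower-tail contribution to power is negligible for δ > 0.)
δ = d·√(n/2) ⇒ d = δ/√(n/2) = 3.083/√(88/2) = 0.4648.

d ≈ 0.465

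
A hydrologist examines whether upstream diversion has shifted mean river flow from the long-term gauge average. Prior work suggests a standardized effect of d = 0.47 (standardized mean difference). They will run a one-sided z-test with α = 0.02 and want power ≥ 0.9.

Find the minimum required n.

n = 51

Set Φ(δ − 2.054) = 0.9; then δ − 2.054 = Φ⁻¹(0.9) = 1.282, giving δ = 3.335.
δ = d·√n ⇒ n = (δ/d)² = (3.335 / 0.47)² = 50.36.
Round up to the next whole unit.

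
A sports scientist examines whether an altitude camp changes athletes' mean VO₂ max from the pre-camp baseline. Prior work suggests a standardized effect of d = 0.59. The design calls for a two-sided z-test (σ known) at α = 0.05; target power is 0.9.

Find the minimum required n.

For power 0.9 need Φ(δ − z_{0.025}) = 0.9, so δ = z_{0.025} + z_{0.10} = 1.960 + 1.282 = 3.242.
(Ignoring the negligible lower-tail rejection probability gives the usual closed-form inversion.)
δ = d·√n ⇒ n = (δ/d)² = (3.242 / 0.59)² = 30.19.
Round up to the next whole unit.

n = 31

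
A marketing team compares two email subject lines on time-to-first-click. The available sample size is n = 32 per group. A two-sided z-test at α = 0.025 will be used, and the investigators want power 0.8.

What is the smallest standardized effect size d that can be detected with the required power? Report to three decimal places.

d ≈ 0.771

Need Φ(δ − 2.241) = 0.8, so δ = 2.241 + 0.842 = 3.083.
(The second rejection-region term Φ(−δ − z_{α/2}) is negligible and dropped.)
δ = d·√(n/2) ⇒ d = δ/√(n/2) = 3.083/√(32/2) = 0.7708.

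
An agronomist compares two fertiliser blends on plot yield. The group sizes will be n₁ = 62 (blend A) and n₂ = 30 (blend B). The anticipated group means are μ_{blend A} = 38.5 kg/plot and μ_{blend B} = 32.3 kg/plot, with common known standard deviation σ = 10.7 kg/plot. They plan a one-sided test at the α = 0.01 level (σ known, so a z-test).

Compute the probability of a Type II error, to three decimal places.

β ≈ 0.390

Standardized effect: d = |μ_{blend A} − μ_{blend B}| / σ = |38.5 − 32.3| / 10.7 = 0.5794
Noncentrality parameter: δ = d / √(1/n₁ + 1/n₂) = 0.5794 / √(1/62 + 1/30) = 2.6054
One-sided α = 0.01 → critical value z_{0.01} = 2.326.
Power = P(Z > 2.326 − δ) = Φ(0.279) = 0.6099.
Type II error: β = 1 − power = 1 − 0.6099 = 0.3901.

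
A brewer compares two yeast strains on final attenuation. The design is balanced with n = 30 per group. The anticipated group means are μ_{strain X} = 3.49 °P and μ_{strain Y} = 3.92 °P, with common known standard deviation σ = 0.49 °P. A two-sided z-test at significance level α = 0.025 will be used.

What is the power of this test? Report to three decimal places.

Standardized effect: d = |μ_{strain X} − μ_{strain Y}| / σ = |3.49 − 3.92| / 0.49 = 0.8776
Noncentrality parameter: δ = d·√(n/2) = 0.8776 × √(30/2) = 3.3987
Two-sided α = 0.025 → critical value z_{0.0125} = 2.241.
Power = Φ(δ − 2.241) + Φ(−δ − 2.241) = Φ(1.157) + Φ(-5.640) = 0.8764 + 0.0000 = 0.8764.

Power ≈ 0.876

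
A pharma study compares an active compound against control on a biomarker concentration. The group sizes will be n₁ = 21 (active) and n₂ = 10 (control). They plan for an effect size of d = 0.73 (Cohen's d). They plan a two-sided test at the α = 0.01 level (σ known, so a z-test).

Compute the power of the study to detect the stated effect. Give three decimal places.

Noncentrality parameter: δ = d / √(1/n₁ + 1/n₂) = 0.73 / √(1/21 + 1/10) = 1.9000
Critical value for a two-sided test at α = 0.01: z_{α/2} = 2.576.
Power = Φ(δ − 2.576) + Φ(−δ − 2.576) = Φ(-0.676) + Φ(-4.476) = 0.2496 + 0.0000 = 0.2496.

Power ≈ 0.250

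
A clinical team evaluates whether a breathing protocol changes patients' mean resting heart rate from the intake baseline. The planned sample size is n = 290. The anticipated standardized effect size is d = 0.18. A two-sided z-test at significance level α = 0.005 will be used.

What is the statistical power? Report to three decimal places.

Noncentrality parameter: δ = d·√n = 0.18 × √290 = 3.0653
Critical value for a two-sided test at α = 0.005: z_{α/2} = 2.807.
Power = Φ(δ − 2.807) + Φ(−δ − 2.807) = Φ(0.258) + Φ(-5.872) = 0.6019 + 0.0000 = 0.6019.

Power ≈ 0.602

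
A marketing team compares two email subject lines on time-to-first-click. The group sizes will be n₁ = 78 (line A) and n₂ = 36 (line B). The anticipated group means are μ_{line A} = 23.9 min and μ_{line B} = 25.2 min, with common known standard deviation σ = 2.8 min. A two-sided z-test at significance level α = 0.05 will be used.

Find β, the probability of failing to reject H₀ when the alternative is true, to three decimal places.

β ≈ 0.365

Standardized effect: d = |μ_{line A} − μ_{line B}| / σ = |23.9 − 25.2| / 2.8 = 0.4643
Noncentrality parameter: δ = d / √(1/n₁ + 1/n₂) = 0.4643 / √(1/78 + 1/36) = 2.3043
Critical value for a two-sided test at α = 0.05: z_{α/2} = 1.960.
Power = Φ(δ − 1.960) + Φ(−δ − 1.960) = Φ(0.344) + Φ(-4.264) = 0.6347 + 0.0000 = 0.6347.
Type II error: β = 1 − power = 1 − 0.6347 = 0.3653.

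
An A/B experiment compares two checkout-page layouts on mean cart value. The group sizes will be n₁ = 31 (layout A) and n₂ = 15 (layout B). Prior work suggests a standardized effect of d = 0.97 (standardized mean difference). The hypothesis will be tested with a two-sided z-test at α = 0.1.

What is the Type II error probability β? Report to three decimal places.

Noncentrality parameter: δ = d / √(1/n₁ + 1/n₂) = 0.97 / √(1/31 + 1/15) = 3.0840
Two-sided α = 0.1 → critical value z_{0.05} = 1.645.
Power = Φ(δ − 1.645) + Φ(−δ − 1.645) = Φ(1.439) + Φ(-4.729) = 0.9250 + 0.0000 = 0.9250.
Type II error: β = 1 − power = 1 − 0.9250 = 0.0750.

β ≈ 0.075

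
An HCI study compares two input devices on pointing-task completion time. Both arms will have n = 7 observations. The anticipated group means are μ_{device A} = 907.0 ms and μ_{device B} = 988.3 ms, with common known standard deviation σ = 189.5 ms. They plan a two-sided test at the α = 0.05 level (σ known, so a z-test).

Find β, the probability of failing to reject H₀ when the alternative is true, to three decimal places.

β ≈ 0.874

Standardized effect: d = |μ_{device A} − μ_{device B}| / σ = |907.0 − 988.3| / 189.5 = 0.4290
Noncentrality parameter: δ = d·√(n/2) = 0.4290 × √(7/2) = 0.8026
Critical value for a two-sided test at α = 0.05: z_{α/2} = 1.960.
Power = Φ(δ − 1.960) + Φ(−δ − 1.960) = Φ(-1.157) + Φ(-2.763) = 0.1236 + 0.0029 = 0.1264.
Type II error: β = 1 − power = 1 − 0.1264 = 0.8736.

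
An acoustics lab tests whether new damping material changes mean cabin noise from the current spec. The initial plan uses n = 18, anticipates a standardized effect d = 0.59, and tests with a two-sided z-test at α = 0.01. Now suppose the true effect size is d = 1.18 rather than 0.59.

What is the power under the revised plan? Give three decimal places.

With d = 1.18: δ = d·√n = 1.18 × √18 = 5.0063. Critical value z_{0.005} = 2.576.
Revised power = Φ(δ − 2.576) + Φ(−δ − 2.576) = Φ(2.430) + Φ(-7.582) = 0.9925 + 0.0000 = 0.9925.

Power ≈ 0.992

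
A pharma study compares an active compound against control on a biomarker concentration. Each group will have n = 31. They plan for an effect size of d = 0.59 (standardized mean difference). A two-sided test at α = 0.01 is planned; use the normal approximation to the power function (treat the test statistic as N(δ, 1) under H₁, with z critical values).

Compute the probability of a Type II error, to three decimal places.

β ≈ 0.600

Noncentrality parameter: λ = d·√(n/2) = 0.59 × √(31/2) = 2.3228
Two-sided α = 0.01 → critical value z_{0.005} = 2.576.
Power = Φ(λ − 2.576) + Φ(−λ − 2.576) = Φ(-0.253) + Φ(-4.899) = 0.4001 + 0.0000 = 0.4001.
Type II error: β = 1 − power = 1 − 0.4001 = 0.5999.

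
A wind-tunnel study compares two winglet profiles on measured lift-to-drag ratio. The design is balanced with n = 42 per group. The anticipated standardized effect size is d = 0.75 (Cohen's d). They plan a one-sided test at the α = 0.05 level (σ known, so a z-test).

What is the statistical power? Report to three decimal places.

Noncentrality parameter: δ = d·√(n/2) = 0.75 × √(42/2) = 3.4369
Critical value for a one-sided test at α = 0.05: z_α = 1.645.
Power = Φ(δ − 1.645) = Φ(1.792) = 0.9634.

Power ≈ 0.963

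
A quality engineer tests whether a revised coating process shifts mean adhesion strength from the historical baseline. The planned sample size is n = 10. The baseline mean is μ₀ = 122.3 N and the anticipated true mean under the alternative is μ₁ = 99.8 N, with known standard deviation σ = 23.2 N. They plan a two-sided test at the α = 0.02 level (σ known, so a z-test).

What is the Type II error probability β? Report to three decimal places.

β ≈ 0.229

Standardized effect: d = |μ₁ − μ₀| / σ = |99.8 − 122.3| / 23.2 = 0.9698
Noncentrality parameter: δ = d·√n = 0.9698 × √10 = 3.0669
Critical value for a two-sided test at α = 0.02: z_{α/2} = 2.326.
Power = Φ(δ − 2.326) + Φ(−δ − 2.326) = Φ(0.741) + Φ(-5.393) = 0.7705 + 0.0000 = 0.7705.
Type II error: β = 1 − power = 1 − 0.7705 = 0.2295.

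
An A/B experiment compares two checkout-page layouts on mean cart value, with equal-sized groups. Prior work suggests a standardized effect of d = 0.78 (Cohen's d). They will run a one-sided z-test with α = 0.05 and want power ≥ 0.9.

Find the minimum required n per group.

n = 29 per group

For power 0.9 need Φ(δ − z_{0.05}) = 0.9, so δ = z_{0.05} + z_{0.10} = 1.645 + 1.282 = 2.926.
δ = d·√(n/2) ⇒ n = 2(δ/d)² = 2 × (2.926 / 0.78)² = 28.15.
Rounding up, n = 29 per group.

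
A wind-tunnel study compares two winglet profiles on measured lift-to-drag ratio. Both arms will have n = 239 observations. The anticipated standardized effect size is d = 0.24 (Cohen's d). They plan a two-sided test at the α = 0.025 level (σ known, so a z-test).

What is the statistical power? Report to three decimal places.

Power ≈ 0.649

Noncentrality parameter: δ = d·√(n/2) = 0.24 × √(239/2) = 2.6236
Critical value for a two-sided test at α = 0.025: z_{α/2} = 2.241.
Power = Φ(δ − 2.241) + Φ(−δ − 2.241) = Φ(0.382) + Φ(-4.865) = 0.6488 + 0.0000 = 0.6488.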